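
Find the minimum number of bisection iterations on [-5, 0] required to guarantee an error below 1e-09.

We need (b-a)/2^n ≤ 1e-09
(0 - (-5))/2^n ≤ 1e-09
5/2^n ≤ 1e-09
2^n ≥ 5000000000
n ≥ log₂(5000000000) = 32.22
n ≥ 33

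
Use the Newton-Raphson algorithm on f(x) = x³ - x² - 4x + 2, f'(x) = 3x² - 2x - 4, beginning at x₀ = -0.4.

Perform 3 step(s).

f(x) = x³ - x² - 4x + 2
f'(x) = 3x² - 2x - 4
x₀ = -0.4

Newton-Raphson formula: x_{n+1} = x_n - f(x_n)/f'(x_n)

Iteration 1:
  f(-0.400000) = 3.376000
  f'(-0.400000) = -2.720000
  x_1 = -0.400000 - 3.376000/(-2.720000) = 0.841176
Iteration 2:
  f(0.841176) = -1.477086
  f'(0.841176) = -3.559619
  x_2 = 0.841176 - (-1.477086)/(-3.559619) = 0.426220
Iteration 3:
  f(0.426220) = 0.190884
  f'(0.426220) = -4.307449
  x_3 = 0.426220 - 0.190884/(-4.307449) = 0.470535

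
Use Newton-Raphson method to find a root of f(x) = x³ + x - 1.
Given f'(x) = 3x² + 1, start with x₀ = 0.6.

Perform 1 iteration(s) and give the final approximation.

f(x) = x³ + x - 1
f'(x) = 3x² + 1
x₀ = 0.6

Newton-Raphson formula: x_{n+1} = x_n - f(x_n)/f'(x_n)

Iteration 1:
  f(0.600000) = -0.184000
  f'(0.600000) = 2.080000
  x_1 = 0.600000 - (-0.184000)/2.080000 = 0.688462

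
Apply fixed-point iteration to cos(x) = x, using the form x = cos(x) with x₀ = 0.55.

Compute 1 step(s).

Equation: cos(x) = x
Fixed-point form: x = cos(x)
x₀ = 0.55

x_1 = g(0.550000) = 0.852525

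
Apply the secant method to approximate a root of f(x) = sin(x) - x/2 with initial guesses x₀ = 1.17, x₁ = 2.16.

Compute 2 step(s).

f(x) = sin(x) - x/2
x₀ = 1.17, x₁ = 2.16

Secant formula: x_{n+1} = x_n - f(x_n)(x_n - x_{n-1})/(f(x_n) - f(x_{n-1}))

Iteration 1:
  f(1.170000) = 0.335751
  f(2.160000) = -0.248617
  x_2 = 2.160000 - (-0.248617)×(2.160000 - 1.170000)/(-0.248617 - 0.335751)
       = 1.738809
Iteration 2:
  f(2.160000) = -0.248617
  f(1.738809) = 0.116515
  x_3 = 1.738809 - 0.116515×(1.738809 - 2.160000)/(0.116515 - (-0.248617))
       = 1.873212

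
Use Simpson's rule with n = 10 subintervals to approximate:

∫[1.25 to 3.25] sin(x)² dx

f(x) = sin(x)²
a = 1.25, b = 3.25, n = 10
h = (b - a)/n = 0.200000

Simpson's rule: (h/3)[f(x₀) + 4f(x₁) + 2f(x₂) + ... + f(xₙ)]

x_0 = 1.2500, f(x_0) = 0.900572, coefficient = 1
x_1 = 1.4500, f(x_1) = 0.985479, coefficient = 4
x_2 = 1.6500, f(x_2) = 0.993740, coefficient = 2
x_3 = 1.8500, f(x_3) = 0.924050, coefficient = 4
x_4 = 2.0500, f(x_4) = 0.787412, coefficient = 2
x_5 = 2.2500, f(x_5) = 0.605398, coefficient = 4
x_6 = 2.4500, f(x_6) = 0.406744, coefficient = 2
x_7 = 2.6500, f(x_7) = 0.222813, coefficient = 4
x_8 = 2.8500, f(x_8) = 0.082644, coefficient = 2
x_9 = 3.0500, f(x_9) = 0.008366, coefficient = 4
x_10 = 3.2500, f(x_10) = 0.011706, coefficient = 1

I ≈ (0.200000/3) × 16.437779 = 1.095852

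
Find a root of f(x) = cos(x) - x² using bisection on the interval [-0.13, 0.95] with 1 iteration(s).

f(x) = cos(x) - x²
Initial interval: [-0.13, 0.95]

Iteration 1:
  c_1 = (-0.130000 + 0.950000)/2 = 0.410000
  f(c_1) = f(0.410000) = 0.749021
  f(a) × f(c) ≥ 0, new interval: [0.410000, 0.950000]

After 1 iteration(s), the approximation is c_1 = 0.410000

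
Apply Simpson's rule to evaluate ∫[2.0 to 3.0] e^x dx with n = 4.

f(x) = e^x
a = 2.0, b = 3.0, n = 4
h = (b - a)/n = 0.250000

Simpson's rule: (h/3)[f(x₀) + 4f(x₁) + 2f(x₂) + ... + f(xₙ)]

x_0 = 2.0000, f(x_0) = 7.389056, coefficient = 1
x_1 = 2.2500, f(x_1) = 9.487736, coefficient = 4
x_2 = 2.5000, f(x_2) = 12.182494, coefficient = 2
x_3 = 2.7500, f(x_3) = 15.642632, coefficient = 4
x_4 = 3.0000, f(x_4) = 20.085537, coefficient = 1

I ≈ (0.250000/3) × 152.361052 = 12.696754
Exact value: 12.696481
Error: 0.000273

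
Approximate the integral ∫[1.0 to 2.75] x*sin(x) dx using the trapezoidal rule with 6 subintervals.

f(x) = x*sin(x)
a = 1.0, b = 2.75, n = 6
h = (b - a)/n = 0.291667

Trapezoidal rule: (h/2)[f(x₀) + 2f(x₁) + 2f(x₂) + ... + f(xₙ)]

x_0 = 1.0000, f(x_0) = 0.841471, coefficient = 1
x_1 = 1.2917, f(x_1) = 1.241673, coefficient = 2
x_2 = 1.5833, f(x_2) = 1.583209, coefficient = 2
x_3 = 1.8750, f(x_3) = 1.788911, coefficient = 2
x_4 = 2.1667, f(x_4) = 1.793264, coefficient = 2
x_5 = 2.4583, f(x_5) = 1.552005, coefficient = 2
x_6 = 2.7500, f(x_6) = 1.049568, coefficient = 1

I ≈ (0.291667/2) × 17.809163 = 2.597170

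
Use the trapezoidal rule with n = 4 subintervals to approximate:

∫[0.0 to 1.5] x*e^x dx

f(x) = x*e^x
a = 0.0, b = 1.5, n = 4
h = (b - a)/n = 0.375000

Trapezoidal rule: (h/2)[f(x₀) + 2f(x₁) + 2f(x₂) + ... + f(xₙ)]

x_0 = 0.0000, f(x_0) = 0.000000, coefficient = 1
x_1 = 0.3750, f(x_1) = 0.545622, coefficient = 2
x_2 = 0.7500, f(x_2) = 1.587750, coefficient = 2
x_3 = 1.1250, f(x_3) = 3.465244, coefficient = 2
x_4 = 1.5000, f(x_4) = 6.722534, coefficient = 1

I ≈ (0.375000/2) × 17.919765 = 3.359956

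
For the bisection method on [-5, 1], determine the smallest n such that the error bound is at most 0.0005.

We need (b-a)/2^n ≤ 0.0005
(1 - (-5))/2^n ≤ 0.0005
6/2^n ≤ 0.0005
2^n ≥ 12000
n ≥ log₂(12000) = 13.55
n ≥ 14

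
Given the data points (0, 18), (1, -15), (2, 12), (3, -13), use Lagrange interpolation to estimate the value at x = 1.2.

Lagrange interpolation formula:
P(x) = Σ yᵢ × Lᵢ(x)
where Lᵢ(x) = Π_{j≠i} (x - xⱼ)/(xᵢ - xⱼ)

L_0(1.2) = (1.2 - 1)/(0 - 1) × (1.2 - 2)/(0 - 2) × (1.2 - 3)/(0 - 3) = -0.048000
L_1(1.2) = (1.2 - 0)/(1 - 0) × (1.2 - 2)/(1 - 2) × (1.2 - 3)/(1 - 3) = 0.864000
L_2(1.2) = (1.2 - 0)/(2 - 0) × (1.2 - 1)/(2 - 1) × (1.2 - 3)/(2 - 3) = 0.216000
L_3(1.2) = (1.2 - 0)/(3 - 0) × (1.2 - 1)/(3 - 1) × (1.2 - 2)/(3 - 2) = -0.032000

P(1.2) = 18×L_0(1.2) + (-15)×L_1(1.2) + 12×L_2(1.2) + (-13)×L_3(1.2)
P(1.2) = -10.816000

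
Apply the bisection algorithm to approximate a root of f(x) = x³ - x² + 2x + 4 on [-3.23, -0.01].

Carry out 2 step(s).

f(x) = x³ - x² + 2x + 4
Initial interval: [-3.23, -0.01]

Iteration 1:
  c_1 = (-3.230000 + (-0.010000))/2 = -1.620000
  f(c_1) = f(-1.620000) = -6.115928
  f(a) × f(c) ≥ 0, new interval: [-1.620000, -0.010000]
Iteration 2:
  c_2 = (-1.620000 + (-0.010000))/2 = -0.815000
  f(c_2) = f(-0.815000) = 1.164432
  f(a) × f(c) < 0, new interval: [-1.620000, -0.815000]

After 2 iteration(s), the approximation is c_2 = -0.815000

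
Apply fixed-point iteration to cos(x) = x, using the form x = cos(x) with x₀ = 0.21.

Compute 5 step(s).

Equation: cos(x) = x
Fixed-point form: x = cos(x)
x₀ = 0.21

x_1 = g(0.210000) = 0.978031
x_2 = g(0.978031) = 0.558657
x_3 = g(0.558657) = 0.847968
x_4 = g(0.847968) = 0.661509
x_5 = g(0.661509) = 0.789066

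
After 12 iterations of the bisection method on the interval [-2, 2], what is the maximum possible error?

Bisection error bound: |error| ≤ (b-a)/2^n
|error| ≤ (2 - (-2))/2^12 = 4/2^12
|error| ≤ 0.0009765625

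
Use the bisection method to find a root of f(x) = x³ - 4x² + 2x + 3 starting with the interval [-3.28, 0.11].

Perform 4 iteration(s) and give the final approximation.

f(x) = x³ - 4x² + 2x + 3
Initial interval: [-3.28, 0.11]

Iteration 1:
  c_1 = (-3.280000 + 0.110000)/2 = -1.585000
  f(c_1) = f(-1.585000) = -14.200777
  f(a) × f(c) ≥ 0, new interval: [-1.585000, 0.110000]
Iteration 2:
  c_2 = (-1.585000 + 0.110000)/2 = -0.737500
  f(c_2) = f(-0.737500) = -1.051756
  f(a) × f(c) ≥ 0, new interval: [-0.737500, 0.110000]
Iteration 3:
  c_3 = (-0.737500 + 0.110000)/2 = -0.313750
  f(c_3) = f(-0.313750) = 1.947858
  f(a) × f(c) < 0, new interval: [-0.737500, -0.313750]
Iteration 4:
  c_4 = (-0.737500 + (-0.313750))/2 = -0.525625
  f(c_4) = f(-0.525625) = 0.698403
  f(a) × f(c) < 0, new interval: [-0.737500, -0.525625]

After 4 iteration(s), the approximation is c_4 = -0.525625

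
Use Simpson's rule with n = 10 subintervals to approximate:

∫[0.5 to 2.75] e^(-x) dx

f(x) = e^(-x)
a = 0.5, b = 2.75, n = 10
h = (b - a)/n = 0.225000

Simpson's rule: (h/3)[f(x₀) + 4f(x₁) + 2f(x₂) + ... + f(xₙ)]

x_0 = 0.5000, f(x_0) = 0.606531, coefficient = 1
x_1 = 0.7250, f(x_1) = 0.484325, coefficient = 4
x_2 = 0.9500, f(x_2) = 0.386741, coefficient = 2
x_3 = 1.1750, f(x_3) = 0.308819, coefficient = 4
x_4 = 1.4000, f(x_4) = 0.246597, coefficient = 2
x_5 = 1.6250, f(x_5) = 0.196912, coefficient = 4
x_6 = 1.8500, f(x_6) = 0.157237, coefficient = 2
x_7 = 2.0750, f(x_7) = 0.125556, coefficient = 4
x_8 = 2.3000, f(x_8) = 0.100259, coefficient = 2
x_9 = 2.5250, f(x_9) = 0.080058, coefficient = 4
x_10 = 2.7500, f(x_10) = 0.063928, coefficient = 1

I ≈ (0.225000/3) × 7.234806 = 0.542610
Exact value: 0.542603
Error: 0.000008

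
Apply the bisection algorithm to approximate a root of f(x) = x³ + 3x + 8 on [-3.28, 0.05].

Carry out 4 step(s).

f(x) = x³ + 3x + 8
Initial interval: [-3.28, 0.05]

Iteration 1:
  c_1 = (-3.280000 + 0.050000)/2 = -1.615000
  f(c_1) = f(-1.615000) = -1.057283
  f(a) × f(c) ≥ 0, new interval: [-1.615000, 0.050000]
Iteration 2:
  c_2 = (-1.615000 + 0.050000)/2 = -0.782500
  f(c_2) = f(-0.782500) = 5.173370
  f(a) × f(c) < 0, new interval: [-1.615000, -0.782500]
Iteration 3:
  c_3 = (-1.615000 + (-0.782500))/2 = -1.198750
  f(c_3) = f(-1.198750) = 2.681144
  f(a) × f(c) < 0, new interval: [-1.615000, -1.198750]
Iteration 4:
  c_4 = (-1.615000 + (-1.198750))/2 = -1.406875
  f(c_4) = f(-1.406875) = 0.994751
  f(a) × f(c) < 0, new interval: [-1.615000, -1.406875]

After 4 iteration(s), the approximation is c_4 = -1.406875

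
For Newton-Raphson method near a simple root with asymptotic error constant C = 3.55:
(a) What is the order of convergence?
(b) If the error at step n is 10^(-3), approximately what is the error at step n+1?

(a) Newton-Raphson has quadratic (order 2) convergence near simple roots.
    This means |e_{n+1}| ≈ C|e_n|².

(b) With |e_n| = 10^(-3) and C = 3.55:
    |e_{n+1}| ≈ 3.55 × (10^(-3))² = 3.55 × 10^(-6)

(a) 2 (quadratic); (b) |e_{n+1}| ≈ 3.550e-06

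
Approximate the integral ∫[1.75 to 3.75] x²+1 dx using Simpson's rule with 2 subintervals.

f(x) = x²+1
a = 1.75, b = 3.75, n = 2
h = (b - a)/n = 1.000000

Simpson's rule: (h/3)[f(x₀) + 4f(x₁) + 2f(x₂) + ... + f(xₙ)]

x_0 = 1.7500, f(x_0) = 4.062500, coefficient = 1
x_1 = 2.7500, f(x_1) = 8.562500, coefficient = 4
x_2 = 3.7500, f(x_2) = 15.062500, coefficient = 1

I ≈ (1.000000/3) × 53.375000 = 17.791667
Exact value: 17.791667
Error: 0.000000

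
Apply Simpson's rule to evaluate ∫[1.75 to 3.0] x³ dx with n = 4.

f(x) = x³
a = 1.75, b = 3.0, n = 4
h = (b - a)/n = 0.312500

Simpson's rule: (h/3)[f(x₀) + 4f(x₁) + 2f(x₂) + ... + f(xₙ)]

x_0 = 1.7500, f(x_0) = 5.359375, coefficient = 1
x_1 = 2.0625, f(x_1) = 8.773682, coefficient = 4
x_2 = 2.3750, f(x_2) = 13.396484, coefficient = 2
x_3 = 2.6875, f(x_3) = 19.410889, coefficient = 4
x_4 = 3.0000, f(x_4) = 27.000000, coefficient = 1

I ≈ (0.312500/3) × 171.890625 = 17.905273
Exact value: 17.905273
Error: 0.000000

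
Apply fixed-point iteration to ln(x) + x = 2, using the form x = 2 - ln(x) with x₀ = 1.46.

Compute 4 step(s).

Equation: ln(x) + x = 2
Fixed-point form: x = 2 - ln(x)
x₀ = 1.46

x_1 = g(1.460000) = 1.621564
x_2 = g(1.621564) = 1.516609
x_3 = g(1.516609) = 1.583523
x_4 = g(1.583523) = 1.540348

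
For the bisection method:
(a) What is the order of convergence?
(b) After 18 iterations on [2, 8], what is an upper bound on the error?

(a) Bisection has linear (order 1) convergence; the error is halved each step.

(b) Error bound = (b-a)/2^n = (8 - 2)/2^{18}
    = 6/2^{18}

(a) 1 (linear); (b) error ≤ 2.29e-05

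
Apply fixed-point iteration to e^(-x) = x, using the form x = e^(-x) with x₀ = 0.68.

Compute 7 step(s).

Equation: e^(-x) = x
Fixed-point form: x = e^(-x)
x₀ = 0.68

x_1 = g(0.680000) = 0.506617
x_2 = g(0.506617) = 0.602531
x_3 = g(0.602531) = 0.547425
x_4 = g(0.547425) = 0.578438
x_5 = g(0.578438) = 0.560774
x_6 = g(0.560774) = 0.570767
x_7 = g(0.570767) = 0.565092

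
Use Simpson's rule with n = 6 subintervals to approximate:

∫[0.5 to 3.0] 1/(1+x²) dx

f(x) = 1/(1+x²)
a = 0.5, b = 3.0, n = 6
h = (b - a)/n = 0.416667

Simpson's rule: (h/3)[f(x₀) + 4f(x₁) + 2f(x₂) + ... + f(xₙ)]

x_0 = 0.5000, f(x_0) = 0.800000, coefficient = 1
x_1 = 0.9167, f(x_1) = 0.543396, coefficient = 4
x_2 = 1.3333, f(x_2) = 0.360000, coefficient = 2
x_3 = 1.7500, f(x_3) = 0.246154, coefficient = 4
x_4 = 2.1667, f(x_4) = 0.175610, coefficient = 2
x_5 = 2.5833, f(x_5) = 0.130317, coefficient = 4
x_6 = 3.0000, f(x_6) = 0.100000, coefficient = 1

I ≈ (0.416667/3) × 5.650687 = 0.784818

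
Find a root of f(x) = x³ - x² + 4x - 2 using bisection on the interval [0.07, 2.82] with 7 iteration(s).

f(x) = x³ - x² + 4x - 2
Initial interval: [0.07, 2.82]

Iteration 1:
  c_1 = (0.070000 + 2.820000)/2 = 1.445000
  f(c_1) = f(1.445000) = 4.709171
  f(a) × f(c) < 0, new interval: [0.070000, 1.445000]
Iteration 2:
  c_2 = (0.070000 + 1.445000)/2 = 0.757500
  f(c_2) = f(0.757500) = 0.890852
  f(a) × f(c) < 0, new interval: [0.070000, 0.757500]
Iteration 3:
  c_3 = (0.070000 + 0.757500)/2 = 0.413750
  f(c_3) = f(0.413750) = -0.445360
  f(a) × f(c) ≥ 0, new interval: [0.413750, 0.757500]
Iteration 4:
  c_4 = (0.413750 + 0.757500)/2 = 0.585625
  f(c_4) = f(0.585625) = 0.200387
  f(a) × f(c) < 0, new interval: [0.413750, 0.585625]
Iteration 5:
  c_5 = (0.413750 + 0.585625)/2 = 0.499687
  f(c_5) = f(0.499687) = -0.126172
  f(a) × f(c) ≥ 0, new interval: [0.499687, 0.585625]
Iteration 6:
  c_6 = (0.499687 + 0.585625)/2 = 0.542656
  f(c_6) = f(0.542656) = 0.035948
  f(a) × f(c) < 0, new interval: [0.499687, 0.542656]
Iteration 7:
  c_7 = (0.499687 + 0.542656)/2 = 0.521172
  f(c_7) = f(0.521172) = -0.045372
  f(a) × f(c) ≥ 0, new interval: [0.521172, 0.542656]

After 7 iteration(s), the approximation is c_7 = 0.521172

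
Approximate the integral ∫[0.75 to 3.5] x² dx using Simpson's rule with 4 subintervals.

f(x) = x²
a = 0.75, b = 3.5, n = 4
h = (b - a)/n = 0.687500

Simpson's rule: (h/3)[f(x₀) + 4f(x₁) + 2f(x₂) + ... + f(xₙ)]

x_0 = 0.7500, f(x_0) = 0.562500, coefficient = 1
x_1 = 1.4375, f(x_1) = 2.066406, coefficient = 4
x_2 = 2.1250, f(x_2) = 4.515625, coefficient = 2
x_3 = 2.8125, f(x_3) = 7.910156, coefficient = 4
x_4 = 3.5000, f(x_4) = 12.250000, coefficient = 1

I ≈ (0.687500/3) × 61.750000 = 14.151042
Exact value: 14.151042
Error: 0.000000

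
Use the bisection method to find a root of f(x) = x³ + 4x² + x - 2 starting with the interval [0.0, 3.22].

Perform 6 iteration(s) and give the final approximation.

f(x) = x³ + 4x² + x - 2
Initial interval: [0.0, 3.22]

Iteration 1:
  c_1 = (0.000000 + 3.220000)/2 = 1.610000
  f(c_1) = f(1.610000) = 14.151681
  f(a) × f(c) < 0, new interval: [0.000000, 1.610000]
Iteration 2:
  c_2 = (0.000000 + 1.610000)/2 = 0.805000
  f(c_2) = f(0.805000) = 1.918760
  f(a) × f(c) < 0, new interval: [0.000000, 0.805000]
Iteration 3:
  c_3 = (0.000000 + 0.805000)/2 = 0.402500
  f(c_3) = f(0.402500) = -0.884267
  f(a) × f(c) ≥ 0, new interval: [0.402500, 0.805000]
Iteration 4:
  c_4 = (0.402500 + 0.805000)/2 = 0.603750
  f(c_4) = f(0.603750) = 0.281882
  f(a) × f(c) < 0, new interval: [0.402500, 0.603750]
Iteration 5:
  c_5 = (0.402500 + 0.603750)/2 = 0.503125
  f(c_5) = f(0.503125) = -0.356978
  f(a) × f(c) ≥ 0, new interval: [0.503125, 0.603750]
Iteration 6:
  c_6 = (0.503125 + 0.603750)/2 = 0.553438
  f(c_6) = f(0.553438) = -0.051876
  f(a) × f(c) ≥ 0, new interval: [0.553438, 0.603750]

After 6 iteration(s), the approximation is c_6 = 0.553438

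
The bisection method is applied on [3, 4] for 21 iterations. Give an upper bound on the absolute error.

Bisection error bound: |error| ≤ (b-a)/2^n
|error| ≤ (4 - 3)/2^21 = 1/2^21
|error| ≤ 0.0000004768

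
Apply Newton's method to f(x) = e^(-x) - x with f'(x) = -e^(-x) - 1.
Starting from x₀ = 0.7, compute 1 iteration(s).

f(x) = e^(-x) - x
f'(x) = -e^(-x) - 1
x₀ = 0.7

Newton-Raphson formula: x_{n+1} = x_n - f(x_n)/f'(x_n)

Iteration 1:
  f(0.700000) = -0.203415
  f'(0.700000) = -1.496585
  x_1 = 0.700000 - (-0.203415)/(-1.496585) = 0.564081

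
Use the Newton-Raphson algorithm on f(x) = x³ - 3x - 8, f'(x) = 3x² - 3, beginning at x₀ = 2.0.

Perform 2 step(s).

f(x) = x³ - 3x - 8
f'(x) = 3x² - 3
x₀ = 2.0

Newton-Raphson formula: x_{n+1} = x_n - f(x_n)/f'(x_n)

Iteration 1:
  f(2.000000) = -6.000000
  f'(2.000000) = 9.000000
  x_1 = 2.000000 - (-6.000000)/9.000000 = 2.666667
Iteration 2:
  f(2.666667) = 2.962963
  f'(2.666667) = 18.333333
  x_2 = 2.666667 - 2.962963/18.333333 = 2.505051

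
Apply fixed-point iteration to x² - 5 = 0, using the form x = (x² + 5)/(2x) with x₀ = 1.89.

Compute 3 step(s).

Equation: x² - 5 = 0
Fixed-point form: x = (x² + 5)/(2x)
x₀ = 1.89

x_1 = g(1.890000) = 2.267751
x_2 = g(2.267751) = 2.236289
x_3 = g(2.236289) = 2.236068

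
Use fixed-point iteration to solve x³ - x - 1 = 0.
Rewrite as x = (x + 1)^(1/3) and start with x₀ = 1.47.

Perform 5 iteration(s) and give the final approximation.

Equation: x³ - x - 1 = 0
Fixed-point form: x = (x + 1)^(1/3)
x₀ = 1.47

x_1 = g(1.470000) = 1.351758
x_2 = g(1.351758) = 1.329834
x_3 = g(1.329834) = 1.325689
x_4 = g(1.325689) = 1.324902
x_5 = g(1.324902) = 1.324753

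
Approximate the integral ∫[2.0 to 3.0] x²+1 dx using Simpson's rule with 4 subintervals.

f(x) = x²+1
a = 2.0, b = 3.0, n = 4
h = (b - a)/n = 0.250000

Simpson's rule: (h/3)[f(x₀) + 4f(x₁) + 2f(x₂) + ... + f(xₙ)]

x_0 = 2.0000, f(x_0) = 5.000000, coefficient = 1
x_1 = 2.2500, f(x_1) = 6.062500, coefficient = 4
x_2 = 2.5000, f(x_2) = 7.250000, coefficient = 2
x_3 = 2.7500, f(x_3) = 8.562500, coefficient = 4
x_4 = 3.0000, f(x_4) = 10.000000, coefficient = 1

I ≈ (0.250000/3) × 88.000000 = 7.333333
Exact value: 7.333333
Error: 0.000000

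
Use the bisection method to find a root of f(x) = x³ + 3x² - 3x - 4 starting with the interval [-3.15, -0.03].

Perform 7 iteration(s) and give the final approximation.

f(x) = x³ + 3x² - 3x - 4
Initial interval: [-3.15, -0.03]

Iteration 1:
  c_1 = (-3.150000 + (-0.030000))/2 = -1.590000
  f(c_1) = f(-1.590000) = 4.334621
  f(a) × f(c) ≥ 0, new interval: [-1.590000, -0.030000]
Iteration 2:
  c_2 = (-1.590000 + (-0.030000))/2 = -0.810000
  f(c_2) = f(-0.810000) = -0.133141
  f(a) × f(c) < 0, new interval: [-1.590000, -0.810000]
Iteration 3:
  c_3 = (-1.590000 + (-0.810000))/2 = -1.200000
  f(c_3) = f(-1.200000) = 2.192000
  f(a) × f(c) ≥ 0, new interval: [-1.200000, -0.810000]
Iteration 4:
  c_4 = (-1.200000 + (-0.810000))/2 = -1.005000
  f(c_4) = f(-1.005000) = 1.030000
  f(a) × f(c) ≥ 0, new interval: [-1.005000, -0.810000]
Iteration 5:
  c_5 = (-1.005000 + (-0.810000))/2 = -0.907500
  f(c_5) = f(-0.907500) = 0.445791
  f(a) × f(c) ≥ 0, new interval: [-0.907500, -0.810000]
Iteration 6:
  c_6 = (-0.907500 + (-0.810000))/2 = -0.858750
  f(c_6) = f(-0.858750) = 0.155318
  f(a) × f(c) ≥ 0, new interval: [-0.858750, -0.810000]
Iteration 7:
  c_7 = (-0.858750 + (-0.810000))/2 = -0.834375
  f(c_7) = f(-0.834375) = 0.010793
  f(a) × f(c) ≥ 0, new interval: [-0.834375, -0.810000]

After 7 iteration(s), the approximation is c_7 = -0.834375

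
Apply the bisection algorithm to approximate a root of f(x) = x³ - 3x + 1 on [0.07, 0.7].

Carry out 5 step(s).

f(x) = x³ - 3x + 1
Initial interval: [0.07, 0.7]

Iteration 1:
  c_1 = (0.070000 + 0.700000)/2 = 0.385000
  f(c_1) = f(0.385000) = -0.097933
  f(a) × f(c) < 0, new interval: [0.070000, 0.385000]
Iteration 2:
  c_2 = (0.070000 + 0.385000)/2 = 0.227500
  f(c_2) = f(0.227500) = 0.329275
  f(a) × f(c) ≥ 0, new interval: [0.227500, 0.385000]
Iteration 3:
  c_3 = (0.227500 + 0.385000)/2 = 0.306250
  f(c_3) = f(0.306250) = 0.109973
  f(a) × f(c) ≥ 0, new interval: [0.306250, 0.385000]
Iteration 4:
  c_4 = (0.306250 + 0.385000)/2 = 0.345625
  f(c_4) = f(0.345625) = 0.004412
  f(a) × f(c) ≥ 0, new interval: [0.345625, 0.385000]
Iteration 5:
  c_5 = (0.345625 + 0.385000)/2 = 0.365313
  f(c_5) = f(0.365313) = -0.047185
  f(a) × f(c) < 0, new interval: [0.345625, 0.365313]

After 5 iteration(s), the approximation is c_5 = 0.365313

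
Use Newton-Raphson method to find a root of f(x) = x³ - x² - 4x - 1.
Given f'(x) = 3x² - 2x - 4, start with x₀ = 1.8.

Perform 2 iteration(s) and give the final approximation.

f(x) = x³ - x² - 4x - 1
f'(x) = 3x² - 2x - 4
x₀ = 1.8

Newton-Raphson formula: x_{n+1} = x_n - f(x_n)/f'(x_n)

Iteration 1:
  f(1.800000) = -5.608000
  f'(1.800000) = 2.120000
  x_1 = 1.800000 - (-5.608000)/2.120000 = 4.445283
Iteration 2:
  f(4.445283) = 49.299525
  f'(4.445283) = 46.391057
  x_2 = 4.445283 - 49.299525/46.391057 = 3.382588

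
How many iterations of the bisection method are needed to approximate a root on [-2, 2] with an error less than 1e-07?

We need (b-a)/2^n ≤ 1e-07
(2 - (-2))/2^n ≤ 1e-07
4/2^n ≤ 1e-07
2^n ≥ 40000000
n ≥ log₂(40000000) = 25.25
n ≥ 26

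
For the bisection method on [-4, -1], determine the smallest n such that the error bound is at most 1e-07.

We need (b-a)/2^n ≤ 1e-07
(-1 - (-4))/2^n ≤ 1e-07
3/2^n ≤ 1e-07
2^n ≥ 30000000
n ≥ log₂(30000000) = 24.84
n ≥ 25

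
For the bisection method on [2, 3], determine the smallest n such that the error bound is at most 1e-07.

We need (b-a)/2^n ≤ 1e-07
(3 - 2)/2^n ≤ 1e-07
1/2^n ≤ 1e-07
2^n ≥ 10000000
n ≥ log₂(10000000) = 23.25
n ≥ 24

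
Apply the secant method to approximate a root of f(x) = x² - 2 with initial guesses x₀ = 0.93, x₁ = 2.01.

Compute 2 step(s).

f(x) = x² - 2
x₀ = 0.93, x₁ = 2.01

Secant formula: x_{n+1} = x_n - f(x_n)(x_n - x_{n-1})/(f(x_n) - f(x_{n-1}))

Iteration 1:
  f(0.930000) = -1.135100
  f(2.010000) = 2.040100
  x_2 = 2.010000 - 2.040100×(2.010000 - 0.930000)/(2.040100 - (-1.135100))
       = 1.316088
Iteration 2:
  f(2.010000) = 2.040100
  f(1.316088) = -0.267911
  x_3 = 1.316088 - (-0.267911)×(1.316088 - 2.010000)/(-0.267911 - 2.040100)
       = 1.396637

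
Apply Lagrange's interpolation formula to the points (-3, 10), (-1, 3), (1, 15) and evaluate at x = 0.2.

Lagrange interpolation formula:
P(x) = Σ yᵢ × Lᵢ(x)
where Lᵢ(x) = Π_{j≠i} (x - xⱼ)/(xᵢ - xⱼ)

L_0(0.2) = (0.2 - (-1))/(-3 - (-1)) × (0.2 - 1)/(-3 - 1) = -0.120000
L_1(0.2) = (0.2 - (-3))/(-1 - (-3)) × (0.2 - 1)/(-1 - 1) = 0.640000
L_2(0.2) = (0.2 - (-3))/(1 - (-3)) × (0.2 - (-1))/(1 - (-1)) = 0.480000

P(0.2) = 10×L_0(0.2) + 3×L_1(0.2) + 15×L_2(0.2)
P(0.2) = 7.920000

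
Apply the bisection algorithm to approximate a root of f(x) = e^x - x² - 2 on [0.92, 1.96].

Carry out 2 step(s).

f(x) = e^x - x² - 2
Initial interval: [0.92, 1.96]

Iteration 1:
  c_1 = (0.920000 + 1.960000)/2 = 1.440000
  f(c_1) = f(1.440000) = 0.147096
  f(a) × f(c) < 0, new interval: [0.920000, 1.440000]
Iteration 2:
  c_2 = (0.920000 + 1.440000)/2 = 1.180000
  f(c_2) = f(1.180000) = -0.138026
  f(a) × f(c) ≥ 0, new interval: [1.180000, 1.440000]

After 2 iteration(s), the approximation is c_2 = 1.180000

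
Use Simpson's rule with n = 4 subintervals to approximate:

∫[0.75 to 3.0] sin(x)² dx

f(x) = sin(x)²
a = 0.75, b = 3.0, n = 4
h = (b - a)/n = 0.562500

Simpson's rule: (h/3)[f(x₀) + 4f(x₁) + 2f(x₂) + ... + f(xₙ)]

x_0 = 0.7500, f(x_0) = 0.464631, coefficient = 1
x_1 = 1.3125, f(x_1) = 0.934754, coefficient = 4
x_2 = 1.8750, f(x_2) = 0.910280, coefficient = 2
x_3 = 2.4375, f(x_3) = 0.419052, coefficient = 4
x_4 = 3.0000, f(x_4) = 0.019915, coefficient = 1

I ≈ (0.562500/3) × 7.720329 = 1.447562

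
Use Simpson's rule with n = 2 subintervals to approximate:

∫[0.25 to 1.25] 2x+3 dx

f(x) = 2x+3
a = 0.25, b = 1.25, n = 2
h = (b - a)/n = 0.500000

Simpson's rule: (h/3)[f(x₀) + 4f(x₁) + 2f(x₂) + ... + f(xₙ)]

x_0 = 0.2500, f(x_0) = 3.500000, coefficient = 1
x_1 = 0.7500, f(x_1) = 4.500000, coefficient = 4
x_2 = 1.2500, f(x_2) = 5.500000, coefficient = 1

I ≈ (0.500000/3) × 27.000000 = 4.500000
Exact value: 4.500000
Error: 0.000000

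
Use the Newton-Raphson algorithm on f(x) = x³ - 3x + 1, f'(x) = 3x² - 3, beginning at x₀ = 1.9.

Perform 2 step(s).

f(x) = x³ - 3x + 1
f'(x) = 3x² - 3
x₀ = 1.9

Newton-Raphson formula: x_{n+1} = x_n - f(x_n)/f'(x_n)

Iteration 1:
  f(1.900000) = 2.159000
  f'(1.900000) = 7.830000
  x_1 = 1.900000 - 2.159000/7.830000 = 1.624266
Iteration 2:
  f(1.624266) = 0.412404
  f'(1.624266) = 4.914717
  x_2 = 1.624266 - 0.412404/4.914717 = 1.540354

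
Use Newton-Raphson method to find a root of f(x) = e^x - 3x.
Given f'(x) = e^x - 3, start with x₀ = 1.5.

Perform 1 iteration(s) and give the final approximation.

f(x) = e^x - 3x
f'(x) = e^x - 3
x₀ = 1.5

Newton-Raphson formula: x_{n+1} = x_n - f(x_n)/f'(x_n)

Iteration 1:
  f(1.500000) = -0.018311
  f'(1.500000) = 1.481689
  x_1 = 1.500000 - (-0.018311)/1.481689 = 1.512358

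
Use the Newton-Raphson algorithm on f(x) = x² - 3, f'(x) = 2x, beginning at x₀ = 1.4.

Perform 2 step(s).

f(x) = x² - 3
f'(x) = 2x
x₀ = 1.4

Newton-Raphson formula: x_{n+1} = x_n - f(x_n)/f'(x_n)

Iteration 1:
  f(1.400000) = -1.040000
  f'(1.400000) = 2.800000
  x_1 = 1.400000 - (-1.040000)/2.800000 = 1.771429
Iteration 2:
  f(1.771429) = 0.137959
  f'(1.771429) = 3.542857
  x_2 = 1.771429 - 0.137959/3.542857 = 1.732488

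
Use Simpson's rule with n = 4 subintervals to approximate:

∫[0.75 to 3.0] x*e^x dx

f(x) = x*e^x
a = 0.75, b = 3.0, n = 4
h = (b - a)/n = 0.562500

Simpson's rule: (h/3)[f(x₀) + 4f(x₁) + 2f(x₂) + ... + f(xₙ)]

x_0 = 0.7500, f(x_0) = 1.587750, coefficient = 1
x_1 = 1.3125, f(x_1) = 4.876529, coefficient = 4
x_2 = 1.8750, f(x_2) = 12.226536, coefficient = 2
x_3 = 2.4375, f(x_3) = 27.895710, coefficient = 4
x_4 = 3.0000, f(x_4) = 60.256611, coefficient = 1

I ≈ (0.562500/3) × 217.386390 = 40.759948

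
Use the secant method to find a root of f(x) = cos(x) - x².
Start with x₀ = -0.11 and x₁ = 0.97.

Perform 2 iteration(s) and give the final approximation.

f(x) = cos(x) - x²
x₀ = -0.11, x₁ = 0.97

Secant formula: x_{n+1} = x_n - f(x_n)(x_n - x_{n-1})/(f(x_n) - f(x_{n-1}))

Iteration 1:
  f(-0.110000) = 0.981856
  f(0.970000) = -0.375600
  x_2 = 0.970000 - (-0.375600)×(0.970000 - (-0.110000))/(-0.375600 - 0.981856)
       = 0.671170
Iteration 2:
  f(0.970000) = -0.375600
  f(0.671170) = 0.332625
  x_3 = 0.671170 - 0.332625×(0.671170 - 0.970000)/(0.332625 - (-0.375600))
       = 0.811519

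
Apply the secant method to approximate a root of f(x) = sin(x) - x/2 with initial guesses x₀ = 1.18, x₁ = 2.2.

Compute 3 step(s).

f(x) = sin(x) - x/2
x₀ = 1.18, x₁ = 2.2

Secant formula: x_{n+1} = x_n - f(x_n)(x_n - x_{n-1})/(f(x_n) - f(x_{n-1}))

Iteration 1:
  f(1.180000) = 0.334606
  f(2.200000) = -0.291504
  x_2 = 2.200000 - (-0.291504)×(2.200000 - 1.180000)/(-0.291504 - 0.334606)
       = 1.725109
Iteration 2:
  f(2.200000) = -0.291504
  f(1.725109) = 0.125563
  x_3 = 1.725109 - 0.125563×(1.725109 - 2.200000)/(0.125563 - (-0.291504))
       = 1.868081
Iteration 3:
  f(1.725109) = 0.125563
  f(1.868081) = 0.022095
  x_4 = 1.868081 - 0.022095×(1.868081 - 1.725109)/(0.022095 - 0.125563)
       = 1.898612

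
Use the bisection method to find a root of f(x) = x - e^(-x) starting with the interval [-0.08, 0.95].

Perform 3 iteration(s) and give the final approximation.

f(x) = x - e^(-x)
Initial interval: [-0.08, 0.95]

Iteration 1:
  c_1 = (-0.080000 + 0.950000)/2 = 0.435000
  f(c_1) = f(0.435000) = -0.212265
  f(a) × f(c) ≥ 0, new interval: [0.435000, 0.950000]
Iteration 2:
  c_2 = (0.435000 + 0.950000)/2 = 0.692500
  f(c_2) = f(0.692500) = 0.192176
  f(a) × f(c) < 0, new interval: [0.435000, 0.692500]
Iteration 3:
  c_3 = (0.435000 + 0.692500)/2 = 0.563750
  f(c_3) = f(0.563750) = -0.005321
  f(a) × f(c) ≥ 0, new interval: [0.563750, 0.692500]

After 3 iteration(s), the approximation is c_3 = 0.563750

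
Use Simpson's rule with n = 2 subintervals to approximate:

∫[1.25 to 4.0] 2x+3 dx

f(x) = 2x+3
a = 1.25, b = 4.0, n = 2
h = (b - a)/n = 1.375000

Simpson's rule: (h/3)[f(x₀) + 4f(x₁) + 2f(x₂) + ... + f(xₙ)]

x_0 = 1.2500, f(x_0) = 5.500000, coefficient = 1
x_1 = 2.6250, f(x_1) = 8.250000, coefficient = 4
x_2 = 4.0000, f(x_2) = 11.000000, coefficient = 1

I ≈ (1.375000/3) × 49.500000 = 22.687500
Exact value: 22.687500
Error: 0.000000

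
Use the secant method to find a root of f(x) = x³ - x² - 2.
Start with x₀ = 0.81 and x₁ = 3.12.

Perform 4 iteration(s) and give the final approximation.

f(x) = x³ - x² - 2
x₀ = 0.81, x₁ = 3.12

Secant formula: x_{n+1} = x_n - f(x_n)(x_n - x_{n-1})/(f(x_n) - f(x_{n-1}))

Iteration 1:
  f(0.810000) = -2.124659
  f(3.120000) = 18.636928
  x_2 = 3.120000 - 18.636928×(3.120000 - 0.810000)/(18.636928 - (-2.124659))
       = 1.046396
Iteration 2:
  f(3.120000) = 18.636928
  f(1.046396) = -1.949199
  x_3 = 1.046396 - (-1.949199)×(1.046396 - 3.120000)/(-1.949199 - 18.636928)
       = 1.242736
Iteration 3:
  f(1.046396) = -1.949199
  f(1.242736) = -1.625121
  x_4 = 1.242736 - (-1.625121)×(1.242736 - 1.046396)/(-1.625121 - (-1.949199))
       = 2.227300
Iteration 4:
  f(1.242736) = -1.625121
  f(2.227300) = 4.088471
  x_5 = 2.227300 - 4.088471×(2.227300 - 1.242736)/(4.088471 - (-1.625121))
       = 1.522776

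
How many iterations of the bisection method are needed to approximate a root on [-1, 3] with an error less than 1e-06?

We need (b-a)/2^n ≤ 1e-06
(3 - (-1))/2^n ≤ 1e-06
4/2^n ≤ 1e-06
2^n ≥ 4000000
n ≥ log₂(4000000) = 21.93
n ≥ 22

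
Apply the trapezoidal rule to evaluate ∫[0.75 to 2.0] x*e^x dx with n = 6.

f(x) = x*e^x
a = 0.75, b = 2.0, n = 6
h = (b - a)/n = 0.208333

Trapezoidal rule: (h/2)[f(x₀) + 2f(x₁) + 2f(x₂) + ... + f(xₙ)]

x_0 = 0.7500, f(x_0) = 1.587750, coefficient = 1
x_1 = 0.9583, f(x_1) = 2.498708, coefficient = 2
x_2 = 1.1667, f(x_2) = 3.746482, coefficient = 2
x_3 = 1.3750, f(x_3) = 5.438230, coefficient = 2
x_4 = 1.5833, f(x_4) = 7.712679, coefficient = 2
x_5 = 1.7917, f(x_5) = 10.749002, coefficient = 2
x_6 = 2.0000, f(x_6) = 14.778112, coefficient = 1

I ≈ (0.208333/2) × 76.656067 = 7.985007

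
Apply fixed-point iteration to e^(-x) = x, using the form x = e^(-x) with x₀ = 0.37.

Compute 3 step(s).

Equation: e^(-x) = x
Fixed-point form: x = e^(-x)
x₀ = 0.37

x_1 = g(0.370000) = 0.690734
x_2 = g(0.690734) = 0.501208
x_3 = g(0.501208) = 0.605798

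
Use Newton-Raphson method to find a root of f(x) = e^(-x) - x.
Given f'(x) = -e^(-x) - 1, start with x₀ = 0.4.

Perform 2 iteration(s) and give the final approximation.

f(x) = e^(-x) - x
f'(x) = -e^(-x) - 1
x₀ = 0.4

Newton-Raphson formula: x_{n+1} = x_n - f(x_n)/f'(x_n)

Iteration 1:
  f(0.400000) = 0.270320
  f'(0.400000) = -1.670320
  x_1 = 0.400000 - 0.270320/(-1.670320) = 0.561837
Iteration 2:
  f(0.561837) = 0.008323
  f'(0.561837) = -1.570161
  x_2 = 0.561837 - 0.008323/(-1.570161) = 0.567138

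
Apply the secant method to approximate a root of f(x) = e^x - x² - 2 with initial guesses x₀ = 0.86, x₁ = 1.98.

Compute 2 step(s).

f(x) = e^x - x² - 2
x₀ = 0.86, x₁ = 1.98

Secant formula: x_{n+1} = x_n - f(x_n)(x_n - x_{n-1})/(f(x_n) - f(x_{n-1}))

Iteration 1:
  f(0.860000) = -0.376439
  f(1.980000) = 1.322343
  x_2 = 1.980000 - 1.322343×(1.980000 - 0.860000)/(1.322343 - (-0.376439))
       = 1.108185
Iteration 2:
  f(1.980000) = 1.322343
  f(1.108185) = -0.199218
  x_3 = 1.108185 - (-0.199218)×(1.108185 - 1.980000)/(-0.199218 - 1.322343)
       = 1.222332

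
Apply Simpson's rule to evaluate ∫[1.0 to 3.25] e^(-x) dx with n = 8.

f(x) = e^(-x)
a = 1.0, b = 3.25, n = 8
h = (b - a)/n = 0.281250

Simpson's rule: (h/3)[f(x₀) + 4f(x₁) + 2f(x₂) + ... + f(xₙ)]

x_0 = 1.0000, f(x_0) = 0.367879, coefficient = 1
x_1 = 1.2812, f(x_1) = 0.277690, coefficient = 4
x_2 = 1.5625, f(x_2) = 0.209611, coefficient = 2
x_3 = 1.8438, f(x_3) = 0.158223, coefficient = 4
x_4 = 2.1250, f(x_4) = 0.119433, coefficient = 2
x_5 = 2.4062, f(x_5) = 0.090153, coefficient = 4
x_6 = 2.6875, f(x_6) = 0.068051, coefficient = 2
x_7 = 2.9688, f(x_7) = 0.051367, coefficient = 4
x_8 = 3.2500, f(x_8) = 0.038774, coefficient = 1

I ≈ (0.281250/3) × 3.510577 = 0.329117
Exact value: 0.329105
Error: 0.000011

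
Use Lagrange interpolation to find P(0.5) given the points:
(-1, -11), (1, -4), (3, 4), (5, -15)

Lagrange interpolation formula:
P(x) = Σ yᵢ × Lᵢ(x)
where Lᵢ(x) = Π_{j≠i} (x - xⱼ)/(xᵢ - xⱼ)

L_0(0.5) = (0.5 - 1)/(-1 - 1) × (0.5 - 3)/(-1 - 3) × (0.5 - 5)/(-1 - 5) = 0.117188
L_1(0.5) = (0.5 - (-1))/(1 - (-1)) × (0.5 - 3)/(1 - 3) × (0.5 - 5)/(1 - 5) = 1.054688
L_2(0.5) = (0.5 - (-1))/(3 - (-1)) × (0.5 - 1)/(3 - 1) × (0.5 - 5)/(3 - 5) = -0.210938
L_3(0.5) = (0.5 - (-1))/(5 - (-1)) × (0.5 - 1)/(5 - 1) × (0.5 - 3)/(5 - 3) = 0.039062

P(0.5) = (-11)×L_0(0.5) + (-4)×L_1(0.5) + 4×L_2(0.5) + (-15)×L_3(0.5)
P(0.5) = -6.937500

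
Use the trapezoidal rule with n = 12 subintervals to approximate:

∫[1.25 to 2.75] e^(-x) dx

f(x) = e^(-x)
a = 1.25, b = 2.75, n = 12
h = (b - a)/n = 0.125000

Trapezoidal rule: (h/2)[f(x₀) + 2f(x₁) + 2f(x₂) + ... + f(xₙ)]

x_0 = 1.2500, f(x_0) = 0.286505, coefficient = 1
x_1 = 1.3750, f(x_1) = 0.252840, coefficient = 2
x_2 = 1.5000, f(x_2) = 0.223130, coefficient = 2
x_3 = 1.6250, f(x_3) = 0.196912, coefficient = 2
x_4 = 1.7500, f(x_4) = 0.173774, coefficient = 2
x_5 = 1.8750, f(x_5) = 0.153355, coefficient = 2
x_6 = 2.0000, f(x_6) = 0.135335, coefficient = 2
x_7 = 2.1250, f(x_7) = 0.119433, coefficient = 2
x_8 = 2.2500, f(x_8) = 0.105399, coefficient = 2
x_9 = 2.3750, f(x_9) = 0.093014, coefficient = 2
x_10 = 2.5000, f(x_10) = 0.082085, coefficient = 2
x_11 = 2.6250, f(x_11) = 0.072440, coefficient = 2
x_12 = 2.7500, f(x_12) = 0.063928, coefficient = 1

I ≈ (0.125000/2) × 3.565867 = 0.222867
Exact value: 0.222577
Error: 0.000290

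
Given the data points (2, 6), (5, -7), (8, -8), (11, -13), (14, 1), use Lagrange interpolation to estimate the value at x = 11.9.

Lagrange interpolation formula:
P(x) = Σ yᵢ × Lᵢ(x)
where Lᵢ(x) = Π_{j≠i} (x - xⱼ)/(xᵢ - xⱼ)

L_0(11.9) = (11.9 - 5)/(2 - 5) × (11.9 - 8)/(2 - 8) × (11.9 - 11)/(2 - 11) × (11.9 - 14)/(2 - 14) = -0.026163
L_1(11.9) = (11.9 - 2)/(5 - 2) × (11.9 - 8)/(5 - 8) × (11.9 - 11)/(5 - 11) × (11.9 - 14)/(5 - 14) = 0.150150
L_2(11.9) = (11.9 - 2)/(8 - 2) × (11.9 - 5)/(8 - 5) × (11.9 - 11)/(8 - 11) × (11.9 - 14)/(8 - 14) = -0.398475
L_3(11.9) = (11.9 - 2)/(11 - 2) × (11.9 - 5)/(11 - 5) × (11.9 - 8)/(11 - 8) × (11.9 - 14)/(11 - 14) = 1.151150
L_4(11.9) = (11.9 - 2)/(14 - 2) × (11.9 - 5)/(14 - 5) × (11.9 - 8)/(14 - 8) × (11.9 - 11)/(14 - 11) = 0.123338

P(11.9) = 6×L_0(11.9) + (-7)×L_1(11.9) + (-8)×L_2(11.9) + (-13)×L_3(11.9) + 1×L_4(11.9)
P(11.9) = -12.861838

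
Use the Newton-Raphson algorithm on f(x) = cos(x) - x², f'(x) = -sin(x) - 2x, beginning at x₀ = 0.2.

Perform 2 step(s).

f(x) = cos(x) - x²
f'(x) = -sin(x) - 2x
x₀ = 0.2

Newton-Raphson formula: x_{n+1} = x_n - f(x_n)/f'(x_n)

Iteration 1:
  f(0.200000) = 0.940067
  f'(0.200000) = -0.598669
  x_1 = 0.200000 - 0.940067/(-0.598669) = 1.770260
Iteration 2:
  f(1.770260) = -3.331965
  f'(1.770260) = -4.520693
  x_2 = 1.770260 - (-3.331965)/(-4.520693) = 1.033213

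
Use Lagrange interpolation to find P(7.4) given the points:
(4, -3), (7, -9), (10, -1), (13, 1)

Lagrange interpolation formula:
P(x) = Σ yᵢ × Lᵢ(x)
where Lᵢ(x) = Π_{j≠i} (x - xⱼ)/(xᵢ - xⱼ)

L_0(7.4) = (7.4 - 7)/(4 - 7) × (7.4 - 10)/(4 - 10) × (7.4 - 13)/(4 - 13) = -0.035951
L_1(7.4) = (7.4 - 4)/(7 - 4) × (7.4 - 10)/(7 - 10) × (7.4 - 13)/(7 - 13) = 0.916741
L_2(7.4) = (7.4 - 4)/(10 - 4) × (7.4 - 7)/(10 - 7) × (7.4 - 13)/(10 - 13) = 0.141037
L_3(7.4) = (7.4 - 4)/(13 - 4) × (7.4 - 7)/(13 - 7) × (7.4 - 10)/(13 - 10) = -0.021827

P(7.4) = (-3)×L_0(7.4) + (-9)×L_1(7.4) + (-1)×L_2(7.4) + 1×L_3(7.4)
P(7.4) = -8.305679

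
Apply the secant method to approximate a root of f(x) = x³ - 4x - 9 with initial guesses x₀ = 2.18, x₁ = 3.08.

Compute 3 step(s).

f(x) = x³ - 4x - 9
x₀ = 2.18, x₁ = 3.08

Secant formula: x_{n+1} = x_n - f(x_n)(x_n - x_{n-1})/(f(x_n) - f(x_{n-1}))

Iteration 1:
  f(2.180000) = -7.359768
  f(3.080000) = 7.898112
  x_2 = 3.080000 - 7.898112×(3.080000 - 2.180000)/(7.898112 - (-7.359768))
       = 2.614123
Iteration 2:
  f(3.080000) = 7.898112
  f(2.614123) = -1.592525
  x_3 = 2.614123 - (-1.592525)×(2.614123 - 3.080000)/(-1.592525 - 7.898112)
       = 2.692297
Iteration 3:
  f(2.614123) = -1.592525
  f(2.692297) = -0.254178
  x_4 = 2.692297 - (-0.254178)×(2.692297 - 2.614123)/(-0.254178 - (-1.592525))
       = 2.707143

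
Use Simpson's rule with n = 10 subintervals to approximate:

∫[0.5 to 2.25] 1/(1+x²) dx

f(x) = 1/(1+x²)
a = 0.5, b = 2.25, n = 10
h = (b - a)/n = 0.175000

Simpson's rule: (h/3)[f(x₀) + 4f(x₁) + 2f(x₂) + ... + f(xₙ)]

x_0 = 0.5000, f(x_0) = 0.800000, coefficient = 1
x_1 = 0.6750, f(x_1) = 0.686990, coefficient = 4
x_2 = 0.8500, f(x_2) = 0.580552, coefficient = 2
x_3 = 1.0250, f(x_3) = 0.487656, coefficient = 4
x_4 = 1.2000, f(x_4) = 0.409836, coefficient = 2
x_5 = 1.3750, f(x_5) = 0.345946, coefficient = 4
x_6 = 1.5500, f(x_6) = 0.293902, coefficient = 2
x_7 = 1.7250, f(x_7) = 0.251533, coefficient = 4
x_8 = 1.9000, f(x_8) = 0.216920, coefficient = 2
x_9 = 2.0750, f(x_9) = 0.188479, coefficient = 4
x_10 = 2.2500, f(x_10) = 0.164948, coefficient = 1

I ≈ (0.175000/3) × 11.809783 = 0.688904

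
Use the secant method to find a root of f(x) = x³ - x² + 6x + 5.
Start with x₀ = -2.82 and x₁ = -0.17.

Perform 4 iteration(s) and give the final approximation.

f(x) = x³ - x² + 6x + 5
x₀ = -2.82, x₁ = -0.17

Secant formula: x_{n+1} = x_n - f(x_n)(x_n - x_{n-1})/(f(x_n) - f(x_{n-1}))

Iteration 1:
  f(-2.820000) = -42.298168
  f(-0.170000) = 3.946187
  x_2 = -0.170000 - 3.946187×(-0.170000 - (-2.820000))/(3.946187 - (-42.298168))
       = -0.396133
Iteration 2:
  f(-0.170000) = 3.946187
  f(-0.396133) = 2.404116
  x_3 = -0.396133 - 2.404116×(-0.396133 - (-0.170000))/(2.404116 - 3.946187)
       = -0.748679
Iteration 3:
  f(-0.396133) = 2.404116
  f(-0.748679) = -0.472247
  x_4 = -0.748679 - (-0.472247)×(-0.748679 - (-0.396133))/(-0.472247 - 2.404116)
       = -0.690798
Iteration 4:
  f(-0.748679) = -0.472247
  f(-0.690798) = 0.048363
  x_5 = -0.690798 - 0.048363×(-0.690798 - (-0.748679))/(0.048363 - (-0.472247))
       = -0.696175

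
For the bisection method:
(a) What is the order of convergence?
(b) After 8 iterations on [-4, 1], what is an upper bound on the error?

(a) Bisection has linear (order 1) convergence; the error is halved each step.

(b) Error bound = (b-a)/2^n = (1 - (-4))/2^{8}
    = 5/2^{8}

(a) 1 (linear); (b) error ≤ 1.95e-02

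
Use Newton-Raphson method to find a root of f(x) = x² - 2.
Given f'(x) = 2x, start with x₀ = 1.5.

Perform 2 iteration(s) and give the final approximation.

f(x) = x² - 2
f'(x) = 2x
x₀ = 1.5

Newton-Raphson formula: x_{n+1} = x_n - f(x_n)/f'(x_n)

Iteration 1:
  f(1.500000) = 0.250000
  f'(1.500000) = 3.000000
  x_1 = 1.500000 - 0.250000/3.000000 = 1.416667
Iteration 2:
  f(1.416667) = 0.006944
  f'(1.416667) = 2.833333
  x_2 = 1.416667 - 0.006944/2.833333 = 1.414216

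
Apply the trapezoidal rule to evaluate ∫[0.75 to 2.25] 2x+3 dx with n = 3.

f(x) = 2x+3
a = 0.75, b = 2.25, n = 3
h = (b - a)/n = 0.500000

Trapezoidal rule: (h/2)[f(x₀) + 2f(x₁) + 2f(x₂) + ... + f(xₙ)]

x_0 = 0.7500, f(x_0) = 4.500000, coefficient = 1
x_1 = 1.2500, f(x_1) = 5.500000, coefficient = 2
x_2 = 1.7500, f(x_2) = 6.500000, coefficient = 2
x_3 = 2.2500, f(x_3) = 7.500000, coefficient = 1

I ≈ (0.500000/2) × 36.000000 = 9.000000
Exact value: 9.000000
Error: 0.000000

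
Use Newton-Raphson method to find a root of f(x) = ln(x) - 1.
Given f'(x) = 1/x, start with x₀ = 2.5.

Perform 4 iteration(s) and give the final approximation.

f(x) = ln(x) - 1
f'(x) = 1/x
x₀ = 2.5

Newton-Raphson formula: x_{n+1} = x_n - f(x_n)/f'(x_n)

Iteration 1:
  f(2.500000) = -0.083709
  f'(2.500000) = 0.400000
  x_1 = 2.500000 - (-0.083709)/0.400000 = 2.709273
Iteration 2:
  f(2.709273) = -0.003320
  f'(2.709273) = 0.369103
  x_2 = 2.709273 - (-0.003320)/0.369103 = 2.718267
Iteration 3:
  f(2.718267) = -0.000005
  f'(2.718267) = 0.367881
  x_3 = 2.718267 - (-0.000005)/0.367881 = 2.718282
Iteration 4:
  f(2.718282) = 0.000000
  f'(2.718282) = 0.367879
  x_4 = 2.718282 - 0.000000/0.367879 = 2.718282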